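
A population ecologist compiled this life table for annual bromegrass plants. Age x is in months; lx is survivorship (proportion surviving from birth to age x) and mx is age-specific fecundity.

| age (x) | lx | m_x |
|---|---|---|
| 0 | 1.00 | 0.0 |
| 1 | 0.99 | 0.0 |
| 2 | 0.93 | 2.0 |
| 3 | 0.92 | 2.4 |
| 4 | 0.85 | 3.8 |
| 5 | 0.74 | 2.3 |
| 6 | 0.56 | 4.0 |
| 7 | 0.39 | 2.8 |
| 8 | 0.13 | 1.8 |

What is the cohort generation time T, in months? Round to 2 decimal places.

4.36

lx·mx: 0, 0, 1.86, 2.208, 3.23, 1.702, 2.24, 1.092, 0.234 → R0 = 12.566
x·lx·mx: 0, 0, 3.72, 6.624, 12.92, 8.51, 13.44, 7.644, 1.872 → Σ = 54.73
T = 54.73 / 12.566 = 4.355403… → 4.36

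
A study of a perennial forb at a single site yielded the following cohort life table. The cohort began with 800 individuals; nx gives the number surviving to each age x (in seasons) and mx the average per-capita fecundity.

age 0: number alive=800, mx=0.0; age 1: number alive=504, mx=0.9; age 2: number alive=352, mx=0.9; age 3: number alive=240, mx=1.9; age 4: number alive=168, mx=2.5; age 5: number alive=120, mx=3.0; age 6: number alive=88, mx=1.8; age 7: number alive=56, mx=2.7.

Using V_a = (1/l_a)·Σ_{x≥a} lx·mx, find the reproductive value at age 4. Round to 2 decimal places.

lx = nx/n0 = nx/800: 1, 0.63, 0.44, 0.3, 0.21, 0.15, 0.11, 0.07
lx·mx for x ≥ 4: 0.525, 0.45, 0.198, 0.189 → sum = 1.362
V_4 = 1.362 / l_4 = 1.362 / 0.21 = 6.485714… → 6.49

6.49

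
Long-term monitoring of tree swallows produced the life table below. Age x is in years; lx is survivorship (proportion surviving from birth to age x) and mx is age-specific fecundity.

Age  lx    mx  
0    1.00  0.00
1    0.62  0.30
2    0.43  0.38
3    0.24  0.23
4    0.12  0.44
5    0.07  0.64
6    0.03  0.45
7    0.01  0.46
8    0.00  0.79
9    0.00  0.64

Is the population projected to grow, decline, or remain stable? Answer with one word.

declining

R0 = Σ lx·mx = 0 + 0.186 + 0.1634 + 0.0552 + 0.0528 + 0.0448 + 0.0135 + 0.0046 + 0 + 0 = 0.5203
R0 < 1, so the population is declining.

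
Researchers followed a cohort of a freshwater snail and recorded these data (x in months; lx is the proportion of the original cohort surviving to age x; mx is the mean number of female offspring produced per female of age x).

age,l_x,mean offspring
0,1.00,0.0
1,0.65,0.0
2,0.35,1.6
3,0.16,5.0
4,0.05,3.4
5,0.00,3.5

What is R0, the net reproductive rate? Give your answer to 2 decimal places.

1.53

lx·mx by age: 0, 0, 0.56, 0.8, 0.17, 0
R0 = Σ lx·mx = 1.53 → 1.53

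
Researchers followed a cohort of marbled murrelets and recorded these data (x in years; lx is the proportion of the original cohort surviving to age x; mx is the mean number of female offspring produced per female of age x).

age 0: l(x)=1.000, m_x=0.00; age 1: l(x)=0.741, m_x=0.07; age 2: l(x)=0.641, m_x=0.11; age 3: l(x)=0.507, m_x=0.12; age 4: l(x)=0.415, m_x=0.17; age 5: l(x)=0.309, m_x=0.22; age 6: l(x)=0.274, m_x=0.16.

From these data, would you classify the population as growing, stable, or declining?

R0 = Σ lx·mx = 0 + 0.05187 + 0.07051 + 0.06084 + 0.07055 + 0.06798 + 0.04384 = 0.36559
R0 < 1, so the population is declining.

declining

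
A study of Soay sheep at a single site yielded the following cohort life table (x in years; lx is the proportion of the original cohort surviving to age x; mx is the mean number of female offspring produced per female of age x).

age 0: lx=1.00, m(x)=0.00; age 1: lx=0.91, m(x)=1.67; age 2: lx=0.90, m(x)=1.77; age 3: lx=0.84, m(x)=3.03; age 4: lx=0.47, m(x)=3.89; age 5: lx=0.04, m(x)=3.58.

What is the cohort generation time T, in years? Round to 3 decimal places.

lx·mx: 0, 1.5197, 1.593, 2.5452, 1.8283, 0.1432 → R0 = 7.6294
x·lx·mx: 0, 1.5197, 3.186, 7.6356, 7.3132, 0.716 → Σ = 20.3705
T = 20.3705 / 7.6294 = 2.67… → 2.670

2.670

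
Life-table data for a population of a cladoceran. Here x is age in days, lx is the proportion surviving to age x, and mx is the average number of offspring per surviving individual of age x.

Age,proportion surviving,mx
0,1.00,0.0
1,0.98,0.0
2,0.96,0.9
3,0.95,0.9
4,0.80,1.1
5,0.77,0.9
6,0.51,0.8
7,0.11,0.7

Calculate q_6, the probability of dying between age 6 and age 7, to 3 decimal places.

q_6 = (l_6 − l_7) / l_6 = (0.51 − 0.11) / 0.51
     = 0.4 / 0.51 = 0.784314… → 0.784

0.784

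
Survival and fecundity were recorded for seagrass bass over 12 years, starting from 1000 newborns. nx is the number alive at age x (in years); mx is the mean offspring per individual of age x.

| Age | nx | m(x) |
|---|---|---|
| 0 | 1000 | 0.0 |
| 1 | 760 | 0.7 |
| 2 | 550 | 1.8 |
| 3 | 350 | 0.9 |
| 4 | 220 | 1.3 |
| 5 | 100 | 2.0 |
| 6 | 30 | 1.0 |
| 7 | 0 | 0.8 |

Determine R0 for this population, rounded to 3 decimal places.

2.353

lx = nx/n0 = nx/1000: 1, 0.76, 0.55, 0.35, 0.22, 0.1, 0.03, 0
lx·mx by age: 0, 0.532, 0.99, 0.315, 0.286, 0.2, 0.03, 0
R0 = Σ lx·mx = 2.353 → 2.353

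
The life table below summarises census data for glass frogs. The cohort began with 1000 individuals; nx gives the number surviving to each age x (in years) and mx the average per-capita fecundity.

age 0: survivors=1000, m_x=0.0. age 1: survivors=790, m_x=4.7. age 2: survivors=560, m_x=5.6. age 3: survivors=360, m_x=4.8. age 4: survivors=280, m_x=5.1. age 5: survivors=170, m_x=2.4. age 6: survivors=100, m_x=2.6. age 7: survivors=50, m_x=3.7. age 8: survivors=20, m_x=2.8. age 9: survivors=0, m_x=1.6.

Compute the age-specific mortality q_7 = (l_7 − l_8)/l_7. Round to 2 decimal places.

lx = nx/n0 = nx/1000: 1, 0.79, 0.56, 0.36, 0.28, 0.17, 0.1, 0.05, 0.02, 0
q_7 = (l_7 − l_8) / l_7 = (0.05 − 0.02) / 0.05
     = 0.03 / 0.05 = 0.6 → 0.60

0.60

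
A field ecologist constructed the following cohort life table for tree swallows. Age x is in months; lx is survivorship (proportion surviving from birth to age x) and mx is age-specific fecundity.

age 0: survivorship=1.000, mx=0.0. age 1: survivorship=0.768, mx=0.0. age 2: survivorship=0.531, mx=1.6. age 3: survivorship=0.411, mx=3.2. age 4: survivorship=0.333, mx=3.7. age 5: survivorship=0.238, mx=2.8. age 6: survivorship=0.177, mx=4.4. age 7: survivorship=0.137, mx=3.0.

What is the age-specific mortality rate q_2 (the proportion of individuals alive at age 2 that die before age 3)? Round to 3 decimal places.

0.226

q_2 = (l_2 − l_3) / l_2 = (0.531 − 0.411) / 0.531
     = 0.12 / 0.531 = 0.225989… → 0.226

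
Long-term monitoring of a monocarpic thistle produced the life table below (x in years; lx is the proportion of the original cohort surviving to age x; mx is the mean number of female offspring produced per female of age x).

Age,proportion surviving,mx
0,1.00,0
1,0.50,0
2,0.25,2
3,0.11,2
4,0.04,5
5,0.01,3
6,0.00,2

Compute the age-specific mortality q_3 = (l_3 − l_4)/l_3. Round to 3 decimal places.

q_3 = (l_3 − l_4) / l_3 = (0.11 − 0.04) / 0.11
     = 0.07 / 0.11 = 0.636364… → 0.636

0.636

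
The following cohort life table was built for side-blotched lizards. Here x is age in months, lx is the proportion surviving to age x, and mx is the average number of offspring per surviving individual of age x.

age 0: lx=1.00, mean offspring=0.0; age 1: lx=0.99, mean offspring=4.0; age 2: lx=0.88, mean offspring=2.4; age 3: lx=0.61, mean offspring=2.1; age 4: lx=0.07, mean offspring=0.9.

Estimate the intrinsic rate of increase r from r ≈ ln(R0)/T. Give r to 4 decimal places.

R0 = Σ lx·mx = 0 + 3.96 + 2.112 + 1.281 + 0.063 = 7.416
Σ x·lx·mx = 12.279; T = 12.279/7.416 = 1.65574…
r ≈ ln(R0)/T = ln(7.416)/1.65574… = 1.210114… → 1.2101

1.2101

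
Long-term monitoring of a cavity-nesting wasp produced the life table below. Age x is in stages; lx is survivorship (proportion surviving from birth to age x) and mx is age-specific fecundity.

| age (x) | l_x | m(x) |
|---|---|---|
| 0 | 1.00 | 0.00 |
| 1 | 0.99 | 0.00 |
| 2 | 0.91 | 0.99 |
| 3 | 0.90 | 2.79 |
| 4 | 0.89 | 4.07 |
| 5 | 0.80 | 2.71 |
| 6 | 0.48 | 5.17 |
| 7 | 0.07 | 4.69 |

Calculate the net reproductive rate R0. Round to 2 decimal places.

12.01

lx·mx by age: 0, 0, 0.9009, 2.511, 3.6223, 2.168, 2.4816, 0.3283
R0 = Σ lx·mx = 12.0121 → 12.01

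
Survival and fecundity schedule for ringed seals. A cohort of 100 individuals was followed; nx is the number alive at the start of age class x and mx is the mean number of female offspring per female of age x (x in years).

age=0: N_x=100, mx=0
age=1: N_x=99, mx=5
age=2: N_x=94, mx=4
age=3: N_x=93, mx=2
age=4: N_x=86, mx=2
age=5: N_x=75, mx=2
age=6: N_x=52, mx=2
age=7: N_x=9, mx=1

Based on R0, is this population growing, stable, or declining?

growing

lx = nx/n0 = nx/100: 1, 0.99, 0.94, 0.93, 0.86, 0.75, 0.52, 0.09
R0 = Σ lx·mx = 0 + 4.95 + 3.76 + 1.86 + 1.72 + 1.5 + 1.04 + 0.09 = 14.92
R0 > 1, so the population is growing.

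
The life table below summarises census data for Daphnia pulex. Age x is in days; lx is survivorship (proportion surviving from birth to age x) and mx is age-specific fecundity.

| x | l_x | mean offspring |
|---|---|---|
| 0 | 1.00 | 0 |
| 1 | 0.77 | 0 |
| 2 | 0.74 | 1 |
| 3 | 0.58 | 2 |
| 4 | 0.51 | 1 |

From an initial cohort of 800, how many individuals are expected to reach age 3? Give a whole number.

Expected survivors = N0 · l_3 = 800 × 0.58 = 464 → 464

464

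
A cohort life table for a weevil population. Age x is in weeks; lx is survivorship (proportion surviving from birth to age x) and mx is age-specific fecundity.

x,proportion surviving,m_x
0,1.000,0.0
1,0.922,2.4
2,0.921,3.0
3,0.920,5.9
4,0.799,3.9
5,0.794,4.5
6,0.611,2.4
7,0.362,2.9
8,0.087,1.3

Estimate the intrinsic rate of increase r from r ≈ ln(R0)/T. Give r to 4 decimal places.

0.8236

R0 = Σ lx·mx = 0 + 2.2128 + 2.763 + 5.428 + 3.1161 + 3.573 + 1.4664 + 1.0498 + 0.1131 = 19.7222
Σ x·lx·mx = 71.404; T = 71.404/19.7222 = 3.62049…
r ≈ ln(R0)/T = ln(19.7222)/3.62049… = 0.823575… → 0.8236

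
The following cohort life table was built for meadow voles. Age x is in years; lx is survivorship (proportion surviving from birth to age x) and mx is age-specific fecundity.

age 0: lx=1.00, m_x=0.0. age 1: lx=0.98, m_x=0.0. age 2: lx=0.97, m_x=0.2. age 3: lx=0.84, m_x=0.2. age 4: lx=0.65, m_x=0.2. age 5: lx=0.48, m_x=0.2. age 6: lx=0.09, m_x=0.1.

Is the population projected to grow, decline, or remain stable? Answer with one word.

declining

R0 = Σ lx·mx = 0 + 0 + 0.194 + 0.168 + 0.13 + 0.096 + 0.009 = 0.597
R0 < 1, so the population is declining.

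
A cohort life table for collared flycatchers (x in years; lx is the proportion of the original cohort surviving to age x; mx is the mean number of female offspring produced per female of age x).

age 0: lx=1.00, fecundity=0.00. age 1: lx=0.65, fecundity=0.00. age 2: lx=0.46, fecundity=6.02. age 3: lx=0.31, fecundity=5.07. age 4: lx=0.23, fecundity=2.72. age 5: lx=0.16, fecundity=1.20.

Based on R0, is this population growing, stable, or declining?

growing

R0 = Σ lx·mx = 0 + 0 + 2.7692 + 1.5717 + 0.6256 + 0.192 = 5.1585
R0 > 1, so the population is growing.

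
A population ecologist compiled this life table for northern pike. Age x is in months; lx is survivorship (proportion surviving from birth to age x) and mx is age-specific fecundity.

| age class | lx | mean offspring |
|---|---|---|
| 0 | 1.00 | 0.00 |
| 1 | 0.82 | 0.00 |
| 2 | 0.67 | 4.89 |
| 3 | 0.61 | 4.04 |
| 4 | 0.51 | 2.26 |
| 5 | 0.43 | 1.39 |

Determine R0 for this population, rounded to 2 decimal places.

7.49

lx·mx by age: 0, 0, 3.2763, 2.4644, 1.1526, 0.5977
R0 = Σ lx·mx = 7.491 → 7.49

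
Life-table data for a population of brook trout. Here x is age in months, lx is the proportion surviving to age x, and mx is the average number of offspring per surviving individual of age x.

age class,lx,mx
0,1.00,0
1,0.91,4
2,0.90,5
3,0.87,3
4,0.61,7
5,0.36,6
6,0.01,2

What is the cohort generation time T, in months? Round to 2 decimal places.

lx·mx: 0, 3.64, 4.5, 2.61, 4.27, 2.16, 0.02 → R0 = 17.2
x·lx·mx: 0, 3.64, 9, 7.83, 17.08, 10.8, 0.12 → Σ = 48.47
T = 48.47 / 17.2 = 2.818023… → 2.82

2.82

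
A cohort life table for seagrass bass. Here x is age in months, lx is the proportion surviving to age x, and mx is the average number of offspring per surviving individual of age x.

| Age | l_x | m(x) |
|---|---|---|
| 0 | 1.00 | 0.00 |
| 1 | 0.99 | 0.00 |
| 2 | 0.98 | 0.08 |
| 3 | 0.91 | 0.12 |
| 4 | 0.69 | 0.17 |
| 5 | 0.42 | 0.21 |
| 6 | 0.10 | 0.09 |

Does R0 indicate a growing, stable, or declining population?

R0 = Σ lx·mx = 0 + 0 + 0.0784 + 0.1092 + 0.1173 + 0.0882 + 0.009 = 0.4021
R0 < 1, so the population is declining.

declining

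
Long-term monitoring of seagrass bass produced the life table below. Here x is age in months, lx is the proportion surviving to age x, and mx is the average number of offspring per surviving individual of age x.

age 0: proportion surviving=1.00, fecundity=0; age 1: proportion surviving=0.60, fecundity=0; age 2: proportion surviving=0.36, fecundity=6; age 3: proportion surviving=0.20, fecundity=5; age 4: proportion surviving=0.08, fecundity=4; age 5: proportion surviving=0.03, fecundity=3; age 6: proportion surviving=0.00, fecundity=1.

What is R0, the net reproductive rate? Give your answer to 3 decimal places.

lx·mx by age: 0, 0, 2.16, 1, 0.32, 0.09, 0
R0 = Σ lx·mx = 3.57 → 3.570

3.570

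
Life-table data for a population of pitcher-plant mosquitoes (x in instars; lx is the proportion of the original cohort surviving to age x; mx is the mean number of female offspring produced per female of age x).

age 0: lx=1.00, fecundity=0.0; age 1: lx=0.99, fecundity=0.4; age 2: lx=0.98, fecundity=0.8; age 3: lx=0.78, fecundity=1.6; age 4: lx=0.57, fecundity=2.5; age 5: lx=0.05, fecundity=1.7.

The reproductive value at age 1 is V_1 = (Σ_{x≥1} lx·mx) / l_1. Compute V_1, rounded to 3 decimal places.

lx·mx for x ≥ 1: 0.396, 0.784, 1.248, 1.425, 0.085 → sum = 3.938
V_1 = 3.938 / l_1 = 3.938 / 0.99 = 3.977778… → 3.978

3.978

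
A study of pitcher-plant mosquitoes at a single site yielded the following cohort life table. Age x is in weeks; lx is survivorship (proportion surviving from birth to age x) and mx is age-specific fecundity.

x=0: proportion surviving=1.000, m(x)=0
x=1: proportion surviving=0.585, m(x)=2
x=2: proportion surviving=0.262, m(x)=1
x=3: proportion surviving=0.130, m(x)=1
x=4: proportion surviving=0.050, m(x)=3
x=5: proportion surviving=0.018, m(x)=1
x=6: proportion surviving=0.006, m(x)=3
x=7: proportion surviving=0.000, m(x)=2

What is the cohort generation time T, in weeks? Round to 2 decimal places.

lx·mx: 0, 1.17, 0.262, 0.13, 0.15, 0.018, 0.018, 0 → R0 = 1.748
x·lx·mx: 0, 1.17, 0.524, 0.39, 0.6, 0.09, 0.108, 0 → Σ = 2.882
T = 2.882 / 1.748 = 1.648741… → 1.65

1.65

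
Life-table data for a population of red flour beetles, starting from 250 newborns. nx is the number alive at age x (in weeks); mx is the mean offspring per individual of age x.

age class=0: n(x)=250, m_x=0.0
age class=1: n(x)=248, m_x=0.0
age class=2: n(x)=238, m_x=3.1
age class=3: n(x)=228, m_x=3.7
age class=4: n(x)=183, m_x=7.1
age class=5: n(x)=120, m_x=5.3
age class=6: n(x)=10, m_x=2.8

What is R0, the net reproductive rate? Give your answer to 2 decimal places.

14.18

lx = nx/n0 = nx/250: 1, 0.992, 0.952, 0.912, 0.732, 0.48, 0.04
lx·mx by age: 0, 0, 2.9512, 3.3744, 5.1972, 2.544, 0.112
R0 = Σ lx·mx = 14.1788 → 14.18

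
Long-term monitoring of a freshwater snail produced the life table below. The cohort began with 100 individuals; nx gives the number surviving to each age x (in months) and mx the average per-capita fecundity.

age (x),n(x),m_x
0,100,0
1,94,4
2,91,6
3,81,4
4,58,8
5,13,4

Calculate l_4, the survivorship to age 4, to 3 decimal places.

l_4 = n_4/n_0 = 58/100 = 0.58 → 0.580

0.580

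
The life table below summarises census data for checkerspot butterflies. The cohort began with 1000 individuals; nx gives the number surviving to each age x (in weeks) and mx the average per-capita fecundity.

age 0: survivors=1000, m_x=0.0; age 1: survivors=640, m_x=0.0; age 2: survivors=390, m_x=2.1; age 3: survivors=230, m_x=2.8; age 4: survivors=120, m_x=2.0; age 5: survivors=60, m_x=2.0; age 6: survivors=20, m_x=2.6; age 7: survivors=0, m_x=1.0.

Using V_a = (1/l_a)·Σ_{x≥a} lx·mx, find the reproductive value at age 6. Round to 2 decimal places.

2.60

lx = nx/n0 = nx/1000: 1, 0.64, 0.39, 0.23, 0.12, 0.06, 0.02, 0
lx·mx for x ≥ 6: 0.052, 0 → sum = 0.052
V_6 = 0.052 / l_6 = 0.052 / 0.02 = 2.6 → 2.60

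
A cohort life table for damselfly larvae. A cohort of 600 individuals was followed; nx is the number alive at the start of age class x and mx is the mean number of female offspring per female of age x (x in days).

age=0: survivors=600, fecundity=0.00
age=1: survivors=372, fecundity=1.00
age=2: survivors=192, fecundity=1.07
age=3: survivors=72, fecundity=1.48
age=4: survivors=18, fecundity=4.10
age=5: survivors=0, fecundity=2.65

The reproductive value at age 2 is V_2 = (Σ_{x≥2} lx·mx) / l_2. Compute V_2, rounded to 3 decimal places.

2.009

lx = nx/n0 = nx/600: 1, 0.62, 0.32, 0.12, 0.03, 0
lx·mx for x ≥ 2: 0.3424, 0.1776, 0.123, 0 → sum = 0.643
V_2 = 0.643 / l_2 = 0.643 / 0.32 = 2.009375 → 2.009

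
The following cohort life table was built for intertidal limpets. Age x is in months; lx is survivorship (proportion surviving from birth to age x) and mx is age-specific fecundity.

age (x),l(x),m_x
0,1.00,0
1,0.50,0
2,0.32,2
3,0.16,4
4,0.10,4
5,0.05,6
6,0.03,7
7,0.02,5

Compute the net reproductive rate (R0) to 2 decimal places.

lx·mx by age: 0, 0, 0.64, 0.64, 0.4, 0.3, 0.21, 0.1
R0 = Σ lx·mx = 2.29 → 2.29

2.29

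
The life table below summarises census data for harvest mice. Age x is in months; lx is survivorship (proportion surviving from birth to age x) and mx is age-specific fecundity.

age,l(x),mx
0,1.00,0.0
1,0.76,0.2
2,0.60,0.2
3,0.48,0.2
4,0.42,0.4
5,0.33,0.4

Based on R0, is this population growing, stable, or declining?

R0 = Σ lx·mx = 0 + 0.152 + 0.12 + 0.096 + 0.168 + 0.132 = 0.668
R0 < 1, so the population is declining.

declining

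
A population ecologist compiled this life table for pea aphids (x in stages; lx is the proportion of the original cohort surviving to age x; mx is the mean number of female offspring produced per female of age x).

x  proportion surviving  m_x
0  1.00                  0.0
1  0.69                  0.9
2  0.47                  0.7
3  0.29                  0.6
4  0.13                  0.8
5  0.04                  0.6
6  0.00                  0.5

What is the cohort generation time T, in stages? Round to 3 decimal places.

lx·mx: 0, 0.621, 0.329, 0.174, 0.104, 0.024, 0 → R0 = 1.252
x·lx·mx: 0, 0.621, 0.658, 0.522, 0.416, 0.12, 0 → Σ = 2.337
T = 2.337 / 1.252 = 1.866613… → 1.867

1.867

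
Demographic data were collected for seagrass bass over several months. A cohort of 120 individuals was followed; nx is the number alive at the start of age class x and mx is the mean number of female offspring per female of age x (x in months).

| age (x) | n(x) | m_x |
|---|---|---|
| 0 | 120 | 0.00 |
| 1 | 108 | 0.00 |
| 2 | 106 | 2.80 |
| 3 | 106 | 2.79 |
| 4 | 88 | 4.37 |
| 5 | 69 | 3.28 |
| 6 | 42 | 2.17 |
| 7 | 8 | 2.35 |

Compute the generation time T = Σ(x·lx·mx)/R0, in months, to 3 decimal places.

3.677

lx = nx/n0 = nx/120: 1, 0.9, 0.88333…, 0.88333…, 0.73333…, 0.575, 0.35, 0.06667…
lx·mx: 0, 0, 2.473333…, 2.4645…, 3.204667…, 1.886, 0.7595, 0.156667… → R0 = 10.944667…
x·lx·mx: 0, 0, 4.946667…, 7.3935…, 12.818667…, 9.43, 4.557, 1.096667… → Σ = 40.2425…
T = 40.2425… / 10.944667… = 3.676905… → 3.677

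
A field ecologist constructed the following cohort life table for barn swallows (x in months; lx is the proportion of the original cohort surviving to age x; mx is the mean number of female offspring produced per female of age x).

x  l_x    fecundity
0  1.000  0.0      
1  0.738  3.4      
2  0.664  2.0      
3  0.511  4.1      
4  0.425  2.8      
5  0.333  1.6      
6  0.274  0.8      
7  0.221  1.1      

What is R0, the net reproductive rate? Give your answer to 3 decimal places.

8.117

lx·mx by age: 0, 2.5092, 1.328, 2.0951, 1.19, 0.5328, 0.2192, 0.2431
R0 = Σ lx·mx = 8.1174 → 8.117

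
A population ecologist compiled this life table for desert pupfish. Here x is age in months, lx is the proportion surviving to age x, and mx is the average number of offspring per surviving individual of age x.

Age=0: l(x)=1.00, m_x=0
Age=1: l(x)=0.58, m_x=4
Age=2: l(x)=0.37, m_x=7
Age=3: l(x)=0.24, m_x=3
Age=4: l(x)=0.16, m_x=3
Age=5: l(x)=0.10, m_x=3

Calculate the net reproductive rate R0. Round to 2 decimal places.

6.41

lx·mx by age: 0, 2.32, 2.59, 0.72, 0.48, 0.3
R0 = Σ lx·mx = 6.41 → 6.41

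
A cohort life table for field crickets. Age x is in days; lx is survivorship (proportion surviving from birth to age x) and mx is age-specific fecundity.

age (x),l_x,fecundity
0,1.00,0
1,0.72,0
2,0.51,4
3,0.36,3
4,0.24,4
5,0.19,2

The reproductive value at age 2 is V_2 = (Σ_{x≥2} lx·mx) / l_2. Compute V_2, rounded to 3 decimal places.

lx·mx for x ≥ 2: 2.04, 1.08, 0.96, 0.38 → sum = 4.46
V_2 = 4.46 / l_2 = 4.46 / 0.51 = 8.745098… → 8.745

8.745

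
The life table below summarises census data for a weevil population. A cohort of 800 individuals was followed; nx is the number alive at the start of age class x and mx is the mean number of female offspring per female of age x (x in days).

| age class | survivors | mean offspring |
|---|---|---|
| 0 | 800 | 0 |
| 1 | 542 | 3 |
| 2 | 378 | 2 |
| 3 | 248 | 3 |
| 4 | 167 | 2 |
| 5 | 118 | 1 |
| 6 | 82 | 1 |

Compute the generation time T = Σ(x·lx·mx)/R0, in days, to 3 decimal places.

lx = nx/n0 = nx/800: 1, 0.6775, 0.4725, 0.31, 0.20875, 0.1475, 0.1025
lx·mx: 0, 2.0325, 0.945, 0.93, 0.4175, 0.1475, 0.1025 → R0 = 4.575
x·lx·mx: 0, 2.0325, 1.89, 2.79, 1.67, 0.7375, 0.615 → Σ = 9.735
T = 9.735 / 4.575 = 2.127869… → 2.128

2.128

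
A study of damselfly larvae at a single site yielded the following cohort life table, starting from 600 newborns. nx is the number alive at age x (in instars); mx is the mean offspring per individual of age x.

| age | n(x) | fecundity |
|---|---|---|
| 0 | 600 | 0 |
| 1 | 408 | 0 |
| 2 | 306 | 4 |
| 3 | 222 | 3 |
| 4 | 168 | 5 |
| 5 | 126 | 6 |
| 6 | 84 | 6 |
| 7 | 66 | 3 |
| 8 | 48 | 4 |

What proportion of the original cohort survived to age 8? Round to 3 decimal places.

0.080

l_8 = n_8/n_0 = 48/600 = 0.08 → 0.080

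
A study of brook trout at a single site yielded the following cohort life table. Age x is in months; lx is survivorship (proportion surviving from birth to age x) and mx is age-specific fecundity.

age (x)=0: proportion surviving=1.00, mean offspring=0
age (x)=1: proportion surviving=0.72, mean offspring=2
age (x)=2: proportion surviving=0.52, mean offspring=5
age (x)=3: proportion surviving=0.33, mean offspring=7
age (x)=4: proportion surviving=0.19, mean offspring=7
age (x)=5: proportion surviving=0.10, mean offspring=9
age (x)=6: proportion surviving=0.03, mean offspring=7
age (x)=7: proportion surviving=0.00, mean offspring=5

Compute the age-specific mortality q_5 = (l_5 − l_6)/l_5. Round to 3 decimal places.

0.700

q_5 = (l_5 − l_6) / l_5 = (0.1 − 0.03) / 0.1
     = 0.07 / 0.1 = 0.7 → 0.700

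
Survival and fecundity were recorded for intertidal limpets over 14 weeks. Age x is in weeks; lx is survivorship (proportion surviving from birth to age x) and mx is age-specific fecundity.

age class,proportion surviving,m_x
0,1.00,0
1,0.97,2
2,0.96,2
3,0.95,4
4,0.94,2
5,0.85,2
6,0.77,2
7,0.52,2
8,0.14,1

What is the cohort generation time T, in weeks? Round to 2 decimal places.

lx·mx: 0, 1.94, 1.92, 3.8, 1.88, 1.7, 1.54, 1.04, 0.14 → R0 = 13.96
x·lx·mx: 0, 1.94, 3.84, 11.4, 7.52, 8.5, 9.24, 7.28, 1.12 → Σ = 50.84
T = 50.84 / 13.96 = 3.641834… → 3.64

3.64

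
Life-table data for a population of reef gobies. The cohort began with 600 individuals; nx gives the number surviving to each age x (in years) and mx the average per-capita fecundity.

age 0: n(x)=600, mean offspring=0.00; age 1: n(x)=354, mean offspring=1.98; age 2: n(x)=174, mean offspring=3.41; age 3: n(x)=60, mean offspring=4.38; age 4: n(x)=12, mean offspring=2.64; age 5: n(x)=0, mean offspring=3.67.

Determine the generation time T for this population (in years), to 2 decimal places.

1.76

lx = nx/n0 = nx/600: 1, 0.59, 0.29, 0.1, 0.02, 0
lx·mx: 0, 1.1682, 0.9889, 0.438, 0.0528, 0 → R0 = 2.6479
x·lx·mx: 0, 1.1682, 1.9778, 1.314, 0.2112, 0 → Σ = 4.6712
T = 4.6712 / 2.6479 = 1.764115… → 1.76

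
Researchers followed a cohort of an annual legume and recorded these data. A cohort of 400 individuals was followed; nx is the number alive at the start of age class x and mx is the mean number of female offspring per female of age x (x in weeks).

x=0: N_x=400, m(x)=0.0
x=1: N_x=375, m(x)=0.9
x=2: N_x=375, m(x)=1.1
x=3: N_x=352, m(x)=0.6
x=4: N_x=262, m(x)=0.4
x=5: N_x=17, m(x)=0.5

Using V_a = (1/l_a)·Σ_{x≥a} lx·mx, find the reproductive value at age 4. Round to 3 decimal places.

lx = nx/n0 = nx/400: 1, 0.9375, 0.9375, 0.88, 0.655, 0.0425
lx·mx for x ≥ 4: 0.262, 0.02125 → sum = 0.28325
V_4 = 0.28325 / l_4 = 0.28325 / 0.655 = 0.432443… → 0.432

0.432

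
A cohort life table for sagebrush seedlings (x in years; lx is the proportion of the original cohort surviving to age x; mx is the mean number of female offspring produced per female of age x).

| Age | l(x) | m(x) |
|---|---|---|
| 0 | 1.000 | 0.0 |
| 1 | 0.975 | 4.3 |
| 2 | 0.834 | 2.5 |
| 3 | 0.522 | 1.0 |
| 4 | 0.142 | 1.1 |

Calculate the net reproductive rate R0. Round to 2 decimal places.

lx·mx by age: 0, 4.1925, 2.085, 0.522, 0.1562
R0 = Σ lx·mx = 6.9557 → 6.96

6.96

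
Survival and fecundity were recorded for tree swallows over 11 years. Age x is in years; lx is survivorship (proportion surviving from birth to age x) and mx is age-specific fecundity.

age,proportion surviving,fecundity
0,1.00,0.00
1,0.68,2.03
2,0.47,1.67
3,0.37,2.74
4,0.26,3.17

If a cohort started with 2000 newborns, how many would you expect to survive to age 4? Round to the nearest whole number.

Expected survivors = N0 · l_4 = 2000 × 0.26 = 520 → 520

520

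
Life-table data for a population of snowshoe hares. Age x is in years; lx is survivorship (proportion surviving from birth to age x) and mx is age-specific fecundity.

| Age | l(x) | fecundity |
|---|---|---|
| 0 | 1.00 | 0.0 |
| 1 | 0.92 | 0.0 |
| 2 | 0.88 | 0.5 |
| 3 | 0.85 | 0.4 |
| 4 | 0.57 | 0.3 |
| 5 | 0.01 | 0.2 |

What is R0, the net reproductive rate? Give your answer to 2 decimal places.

0.95

lx·mx by age: 0, 0, 0.44, 0.34, 0.171, 0.002
R0 = Σ lx·mx = 0.953 → 0.95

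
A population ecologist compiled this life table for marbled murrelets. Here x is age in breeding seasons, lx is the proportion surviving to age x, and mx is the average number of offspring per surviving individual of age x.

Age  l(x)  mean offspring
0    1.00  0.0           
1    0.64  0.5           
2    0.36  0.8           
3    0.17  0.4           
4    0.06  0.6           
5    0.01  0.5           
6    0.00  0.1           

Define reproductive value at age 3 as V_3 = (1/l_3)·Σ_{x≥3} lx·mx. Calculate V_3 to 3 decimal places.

lx·mx for x ≥ 3: 0.068, 0.036, 0.005, 0 → sum = 0.109
V_3 = 0.109 / l_3 = 0.109 / 0.17 = 0.641176… → 0.641

0.641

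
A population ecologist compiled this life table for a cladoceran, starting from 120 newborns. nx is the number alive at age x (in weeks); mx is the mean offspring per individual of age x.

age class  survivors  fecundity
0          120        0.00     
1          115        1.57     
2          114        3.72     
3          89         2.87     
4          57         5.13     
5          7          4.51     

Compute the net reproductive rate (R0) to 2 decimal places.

lx = nx/n0 = nx/120: 1, 0.95833…, 0.95, 0.74167…, 0.475, 0.05833…
lx·mx by age: 0, 1.504583…, 3.534, 2.128583…, 2.43675, 0.263083…
R0 = Σ lx·mx = 9.867… → 9.87

9.87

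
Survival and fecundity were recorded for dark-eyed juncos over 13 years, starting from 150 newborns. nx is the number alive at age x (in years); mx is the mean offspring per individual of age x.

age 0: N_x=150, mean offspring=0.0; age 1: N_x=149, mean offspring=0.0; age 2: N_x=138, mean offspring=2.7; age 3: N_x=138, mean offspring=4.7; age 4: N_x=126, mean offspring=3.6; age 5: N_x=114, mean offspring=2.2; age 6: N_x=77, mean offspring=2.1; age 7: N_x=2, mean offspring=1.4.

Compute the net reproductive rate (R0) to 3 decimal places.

lx = nx/n0 = nx/150: 1, 0.99333…, 0.92, 0.92, 0.84, 0.76, 0.51333…, 0.01333…
lx·mx by age: 0, 0, 2.484, 4.324, 3.024, 1.672, 1.078…, 0.018667…
R0 = Σ lx·mx = 12.600667… → 12.601

12.601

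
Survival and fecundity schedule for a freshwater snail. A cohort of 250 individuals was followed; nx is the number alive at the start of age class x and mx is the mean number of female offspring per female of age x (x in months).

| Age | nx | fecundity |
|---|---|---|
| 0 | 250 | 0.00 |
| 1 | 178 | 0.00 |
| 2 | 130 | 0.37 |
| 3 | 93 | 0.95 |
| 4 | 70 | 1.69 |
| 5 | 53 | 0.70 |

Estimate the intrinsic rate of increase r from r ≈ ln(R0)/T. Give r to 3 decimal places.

lx = nx/n0 = nx/250: 1, 0.712, 0.52, 0.372, 0.28, 0.212
R0 = Σ lx·mx = 0 + 0 + 0.1924 + 0.3534 + 0.4732 + 0.1484 = 1.1674
Σ x·lx·mx = 4.0798; T = 4.0798/1.1674 = 3.49477…
r ≈ ln(R0)/T = ln(1.1674)/3.49477… = 0.04429… → 0.044

0.044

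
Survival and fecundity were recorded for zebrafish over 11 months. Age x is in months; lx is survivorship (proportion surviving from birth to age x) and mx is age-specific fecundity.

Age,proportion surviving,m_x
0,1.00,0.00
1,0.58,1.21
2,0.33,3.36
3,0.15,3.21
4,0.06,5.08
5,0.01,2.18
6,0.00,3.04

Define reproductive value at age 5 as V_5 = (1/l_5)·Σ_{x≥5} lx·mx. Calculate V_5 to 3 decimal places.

2.180

lx·mx for x ≥ 5: 0.0218, 0 → sum = 0.0218
V_5 = 0.0218 / l_5 = 0.0218 / 0.01 = 2.18 → 2.180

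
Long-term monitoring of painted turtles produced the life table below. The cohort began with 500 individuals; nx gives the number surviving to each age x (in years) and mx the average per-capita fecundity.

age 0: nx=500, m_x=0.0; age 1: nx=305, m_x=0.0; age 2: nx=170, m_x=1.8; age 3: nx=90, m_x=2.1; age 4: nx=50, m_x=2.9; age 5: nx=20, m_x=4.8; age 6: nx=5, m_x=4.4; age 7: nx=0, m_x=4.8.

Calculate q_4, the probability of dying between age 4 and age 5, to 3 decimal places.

lx = nx/n0 = nx/500: 1, 0.61, 0.34, 0.18, 0.1, 0.04, 0.01, 0
q_4 = (l_4 − l_5) / l_4 = (0.1 − 0.04) / 0.1
     = 0.06 / 0.1 = 0.6 → 0.600

0.600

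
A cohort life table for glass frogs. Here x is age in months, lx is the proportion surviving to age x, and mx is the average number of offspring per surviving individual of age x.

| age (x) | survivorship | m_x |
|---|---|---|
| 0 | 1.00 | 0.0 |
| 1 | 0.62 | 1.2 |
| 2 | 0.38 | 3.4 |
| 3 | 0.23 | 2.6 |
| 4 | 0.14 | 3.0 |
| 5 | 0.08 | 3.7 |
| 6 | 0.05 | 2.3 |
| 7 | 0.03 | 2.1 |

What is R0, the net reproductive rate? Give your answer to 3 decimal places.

lx·mx by age: 0, 0.744, 1.292, 0.598, 0.42, 0.296, 0.115, 0.063
R0 = Σ lx·mx = 3.528 → 3.528

3.528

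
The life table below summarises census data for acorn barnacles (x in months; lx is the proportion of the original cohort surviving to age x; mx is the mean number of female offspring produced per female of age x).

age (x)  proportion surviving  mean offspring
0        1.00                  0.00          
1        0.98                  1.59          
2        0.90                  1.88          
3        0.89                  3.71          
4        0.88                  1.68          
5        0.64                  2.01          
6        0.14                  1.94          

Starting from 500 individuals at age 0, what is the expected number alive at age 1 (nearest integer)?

490

Expected survivors = N0 · l_1 = 500 × 0.98 = 490 → 490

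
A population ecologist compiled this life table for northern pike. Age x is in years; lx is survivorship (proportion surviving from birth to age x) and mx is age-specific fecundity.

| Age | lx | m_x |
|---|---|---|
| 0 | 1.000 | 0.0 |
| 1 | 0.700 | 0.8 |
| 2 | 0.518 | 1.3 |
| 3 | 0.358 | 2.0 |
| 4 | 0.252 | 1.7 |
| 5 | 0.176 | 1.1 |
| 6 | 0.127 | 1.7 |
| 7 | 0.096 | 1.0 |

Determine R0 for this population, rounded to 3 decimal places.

2.883

lx·mx by age: 0, 0.56, 0.6734, 0.716, 0.4284, 0.1936, 0.2159, 0.096
R0 = Σ lx·mx = 2.8833 → 2.883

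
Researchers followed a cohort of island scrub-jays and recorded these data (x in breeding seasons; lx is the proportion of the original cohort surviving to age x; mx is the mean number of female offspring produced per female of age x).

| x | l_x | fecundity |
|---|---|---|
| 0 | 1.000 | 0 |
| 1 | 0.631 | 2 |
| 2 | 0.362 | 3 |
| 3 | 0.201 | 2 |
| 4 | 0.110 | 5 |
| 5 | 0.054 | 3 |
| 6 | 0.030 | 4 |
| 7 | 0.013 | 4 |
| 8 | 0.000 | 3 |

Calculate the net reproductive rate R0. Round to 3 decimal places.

3.634

lx·mx by age: 0, 1.262, 1.086, 0.402, 0.55, 0.162, 0.12, 0.052, 0
R0 = Σ lx·mx = 3.634 → 3.634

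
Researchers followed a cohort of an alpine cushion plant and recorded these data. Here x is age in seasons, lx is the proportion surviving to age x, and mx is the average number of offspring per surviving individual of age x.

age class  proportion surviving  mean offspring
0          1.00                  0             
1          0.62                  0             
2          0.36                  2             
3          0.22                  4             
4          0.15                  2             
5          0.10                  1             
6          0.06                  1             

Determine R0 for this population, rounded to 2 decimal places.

lx·mx by age: 0, 0, 0.72, 0.88, 0.3, 0.1, 0.06
R0 = Σ lx·mx = 2.06 → 2.06

2.06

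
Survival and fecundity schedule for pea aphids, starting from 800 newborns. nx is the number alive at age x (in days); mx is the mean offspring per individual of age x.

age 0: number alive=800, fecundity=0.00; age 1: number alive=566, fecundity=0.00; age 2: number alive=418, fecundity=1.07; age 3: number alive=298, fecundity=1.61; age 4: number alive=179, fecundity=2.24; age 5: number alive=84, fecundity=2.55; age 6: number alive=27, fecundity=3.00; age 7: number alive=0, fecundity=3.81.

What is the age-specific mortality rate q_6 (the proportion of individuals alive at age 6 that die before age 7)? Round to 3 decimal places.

lx = nx/n0 = nx/800: 1, 0.7075, 0.5225, 0.3725, 0.22375, 0.105, 0.03375, 0
q_6 = (l_6 − l_7) / l_6 = (0.03375 − 0) / 0.03375
     = 0.03375 / 0.03375 = 1 → 1.000

1.000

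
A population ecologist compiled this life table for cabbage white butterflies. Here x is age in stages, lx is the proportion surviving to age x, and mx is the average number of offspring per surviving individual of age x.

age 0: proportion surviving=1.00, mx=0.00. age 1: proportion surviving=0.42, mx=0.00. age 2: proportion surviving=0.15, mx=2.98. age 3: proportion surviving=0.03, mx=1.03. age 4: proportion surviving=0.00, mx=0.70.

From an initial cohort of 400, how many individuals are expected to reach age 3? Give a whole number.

Expected survivors = N0 · l_3 = 400 × 0.03 = 12 → 12

12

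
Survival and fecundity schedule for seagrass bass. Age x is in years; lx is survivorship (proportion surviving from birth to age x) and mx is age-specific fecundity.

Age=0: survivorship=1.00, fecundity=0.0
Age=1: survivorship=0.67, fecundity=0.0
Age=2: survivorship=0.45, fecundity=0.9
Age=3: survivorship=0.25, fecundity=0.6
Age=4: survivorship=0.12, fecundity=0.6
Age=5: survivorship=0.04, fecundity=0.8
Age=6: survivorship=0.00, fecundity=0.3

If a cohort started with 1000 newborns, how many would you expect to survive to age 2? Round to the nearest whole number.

Expected survivors = N0 · l_2 = 1000 × 0.45 = 450 → 450

450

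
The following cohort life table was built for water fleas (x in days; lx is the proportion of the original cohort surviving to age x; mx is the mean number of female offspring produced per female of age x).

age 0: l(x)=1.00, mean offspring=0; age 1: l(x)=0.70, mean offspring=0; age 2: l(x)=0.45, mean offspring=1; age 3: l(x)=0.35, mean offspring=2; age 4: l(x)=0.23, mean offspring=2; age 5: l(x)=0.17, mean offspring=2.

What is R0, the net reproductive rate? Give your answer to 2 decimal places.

lx·mx by age: 0, 0, 0.45, 0.7, 0.46, 0.34
R0 = Σ lx·mx = 1.95 → 1.95

1.95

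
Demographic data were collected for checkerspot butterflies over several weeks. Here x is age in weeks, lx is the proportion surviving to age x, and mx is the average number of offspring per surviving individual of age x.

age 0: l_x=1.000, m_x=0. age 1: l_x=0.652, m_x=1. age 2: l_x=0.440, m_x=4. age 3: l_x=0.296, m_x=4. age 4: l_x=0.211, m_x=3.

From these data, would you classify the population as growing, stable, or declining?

growing

R0 = Σ lx·mx = 0 + 0.652 + 1.76 + 1.184 + 0.633 = 4.229
R0 > 1, so the population is growing.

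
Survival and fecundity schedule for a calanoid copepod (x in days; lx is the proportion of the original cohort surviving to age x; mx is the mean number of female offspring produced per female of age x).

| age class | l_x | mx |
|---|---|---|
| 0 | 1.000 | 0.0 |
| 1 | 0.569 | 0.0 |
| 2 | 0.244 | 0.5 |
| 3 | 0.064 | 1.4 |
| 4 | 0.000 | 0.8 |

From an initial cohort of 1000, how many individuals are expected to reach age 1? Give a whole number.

Expected survivors = N0 · l_1 = 1000 × 0.569 = 569 → 569

569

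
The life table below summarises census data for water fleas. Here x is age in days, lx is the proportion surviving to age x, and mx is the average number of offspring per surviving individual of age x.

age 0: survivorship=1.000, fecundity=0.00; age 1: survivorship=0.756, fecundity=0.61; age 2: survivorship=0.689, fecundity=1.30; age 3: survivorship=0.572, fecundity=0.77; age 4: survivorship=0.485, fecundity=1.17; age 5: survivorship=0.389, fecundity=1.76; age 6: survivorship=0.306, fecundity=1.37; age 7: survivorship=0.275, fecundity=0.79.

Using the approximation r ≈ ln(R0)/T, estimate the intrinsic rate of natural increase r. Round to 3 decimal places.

R0 = Σ lx·mx = 0 + 0.46116 + 0.8957 + 0.44044 + 0.56745 + 0.68464 + 0.41922 + 0.21725 = 3.68586
Σ x·lx·mx = 13.30295; T = 13.30295/3.68586 = 3.60918…
r ≈ ln(R0)/T = ln(3.68586)/3.60918… = 0.36144… → 0.361

0.361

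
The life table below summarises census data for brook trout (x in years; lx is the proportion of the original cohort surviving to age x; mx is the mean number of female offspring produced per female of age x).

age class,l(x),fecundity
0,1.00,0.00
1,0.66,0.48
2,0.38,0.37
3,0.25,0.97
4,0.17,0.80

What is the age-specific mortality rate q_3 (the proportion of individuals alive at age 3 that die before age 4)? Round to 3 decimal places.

0.320

q_3 = (l_3 − l_4) / l_3 = (0.25 − 0.17) / 0.25
     = 0.08 / 0.25 = 0.32 → 0.320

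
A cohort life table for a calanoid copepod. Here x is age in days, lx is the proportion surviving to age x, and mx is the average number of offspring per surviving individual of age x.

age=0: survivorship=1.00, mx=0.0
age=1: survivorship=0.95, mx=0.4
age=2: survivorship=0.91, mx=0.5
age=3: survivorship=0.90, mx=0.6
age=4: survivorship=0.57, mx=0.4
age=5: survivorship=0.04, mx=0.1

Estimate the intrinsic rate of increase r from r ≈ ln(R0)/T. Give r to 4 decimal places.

R0 = Σ lx·mx = 0 + 0.38 + 0.455 + 0.54 + 0.228 + 0.004 = 1.607
Σ x·lx·mx = 3.842; T = 3.842/1.607 = 2.39079…
r ≈ ln(R0)/T = ln(1.607)/2.39079… = 0.198415… → 0.1984

0.1984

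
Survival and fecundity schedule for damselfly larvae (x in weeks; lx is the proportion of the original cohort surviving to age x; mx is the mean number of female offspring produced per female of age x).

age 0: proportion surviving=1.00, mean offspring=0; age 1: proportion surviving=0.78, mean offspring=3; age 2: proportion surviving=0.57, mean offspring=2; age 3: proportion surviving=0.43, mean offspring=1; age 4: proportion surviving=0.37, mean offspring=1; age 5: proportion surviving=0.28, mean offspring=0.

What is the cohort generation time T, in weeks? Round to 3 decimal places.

1.727

lx·mx: 0, 2.34, 1.14, 0.43, 0.37, 0 → R0 = 4.28
x·lx·mx: 0, 2.34, 2.28, 1.29, 1.48, 0 → Σ = 7.39
T = 7.39 / 4.28 = 1.726636… → 1.727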